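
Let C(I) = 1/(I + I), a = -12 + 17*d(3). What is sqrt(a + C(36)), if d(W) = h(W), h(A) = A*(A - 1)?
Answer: sqrt(12962)/12 ≈ 9.4876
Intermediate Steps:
h(A) = A*(-1 + A)
d(W) = W*(-1 + W)
a = 90 (a = -12 + 17*(3*(-1 + 3)) = -12 + 17*(3*2) = -12 + 17*6 = -12 + 102 = 90)
C(I) = 1/(2*I)
sqrt(a + C(36)) = sqrt(90 + (1/2)/36) = sqrt(90 + (1/2)*(1/36)) = sqrt(90 + 1/72) = sqrt(6481/72) = sqrt(12962)/12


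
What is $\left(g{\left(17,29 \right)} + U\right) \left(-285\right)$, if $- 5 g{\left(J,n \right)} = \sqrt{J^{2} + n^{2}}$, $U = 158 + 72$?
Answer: $-65550 + 57 \sqrt{1130} \approx -63634.0$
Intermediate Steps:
$U = 230$
$g{\left(J,n \right)} = - \frac{\sqrt{J^{2} + n^{2}}}{5}$
$\left(g{\left(17,29 \right)} + U\right) \left(-285\right) = \left(- \frac{\sqrt{17^{2} + 29^{2}}}{5} + 230\right) \left(-285\right) = \left(- \frac{\sqrt{289 + 841}}{5} + 230\right) \left(-285\right) = \left(- \frac{\sqrt{1130}}{5} + 230\right) \left(-285\right) = \left(230 - \frac{\sqrt{1130}}{5}\right) \left(-285\right) = -65550 + 57 \sqrt{1130}$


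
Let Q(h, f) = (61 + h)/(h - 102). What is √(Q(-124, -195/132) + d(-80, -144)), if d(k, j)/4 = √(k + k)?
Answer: √(14238 + 817216*I*√10)/226 ≈ 5.0436 + 5.0159*I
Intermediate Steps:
d(k, j) = 4*√2*√k (d(k, j) = 4*√(k + k) = 4*√(2*k) = 4*(√2*√k) = 4*√2*√k)
Q(h, f) = (61 + h)/(-102 + h)
√(Q(-124, -195/132) + d(-80, -144)) = √((61 - 124)/(-102 - 124) + 4*√2*√(-80)) = √(-63/(-226) + 4*√2*(4*I*√5)) = √(-1/226*(-63) + 16*I*√10) = √(63/226 + 16*I*√10)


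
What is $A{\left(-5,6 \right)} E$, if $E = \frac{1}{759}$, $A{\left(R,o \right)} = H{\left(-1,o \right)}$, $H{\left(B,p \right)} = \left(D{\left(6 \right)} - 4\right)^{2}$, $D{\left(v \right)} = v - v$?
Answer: $\frac{16}{759} \approx 0.02108$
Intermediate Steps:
$D{\left(v \right)} = 0$
$H{\left(B,p \right)} = 16$ ($H{\left(B,p \right)} = \left(0 - 4\right)^{2} = \left(-4\right)^{2} = 16$)
$A{\left(R,o \right)} = 16$
$E = \frac{1}{759} \approx 0.0013175$
$A{\left(-5,6 \right)} E = 16 \cdot \frac{1}{759} = \frac{16}{759}$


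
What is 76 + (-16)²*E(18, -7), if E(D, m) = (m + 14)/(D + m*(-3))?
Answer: 4756/39 ≈ 121.95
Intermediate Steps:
E(D, m) = (14 + m)/(D - 3*m)
76 + (-16)²*E(18, -7) = 76 + (-16)²*((14 - 7)/(18 - 3*(-7))) = 76 + 256*(7/(18 + 21)) = 76 + 256*(7/39) = 76 + 1792/39 = 4756/39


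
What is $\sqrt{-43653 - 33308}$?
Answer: $i \sqrt{76961} \approx 277.42 i$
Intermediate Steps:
$\sqrt{-43653 - 33308} = \sqrt{-76961} = i \sqrt{76961}$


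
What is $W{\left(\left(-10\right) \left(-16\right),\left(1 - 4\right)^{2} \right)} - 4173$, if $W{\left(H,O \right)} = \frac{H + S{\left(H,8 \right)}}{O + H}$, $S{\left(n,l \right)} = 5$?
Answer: $- \frac{705072}{169} \approx -4172.0$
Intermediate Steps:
$W{\left(H,O \right)} = \frac{5 + H}{H + O}$ ($W{\left(H,O \right)} = \frac{H + 5}{O + H} = \frac{5 + H}{H + O}$)
$W{\left(\left(-10\right) \left(-16\right),\left(1 - 4\right)^{2} \right)} - 4173 = \frac{5 - -160}{\left(-10\right) \left(-16\right) + \left(1 - 4\right)^{2}} - 4173 = \frac{5 + 160}{160 + \left(-3\right)^{2}} - 4173 = \frac{1}{160 + 9} \cdot 165 - 4173 = \frac{1}{169} \cdot 165 - 4173 = \frac{165}{169} - 4173 = - \frac{705072}{169}$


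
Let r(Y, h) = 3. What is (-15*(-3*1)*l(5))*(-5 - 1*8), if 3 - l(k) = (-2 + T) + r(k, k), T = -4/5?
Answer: -1638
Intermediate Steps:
T = -⅘ (T = -4*⅕ = -⅘ ≈ -0.80000)
l(k) = 14/5 (l(k) = 3 - ((-2 - ⅘) + 3) = 3 - (-14/5 + 3) = 3 - 1*⅕ = 3 - ⅕ = 14/5)
(-15*(-3*1)*l(5))*(-5 - 1*8) = (-15*(-3*1)*14/5)*(-5 - 1*8) = (-(-45)*14/5)*(-5 - 8) = -15*(-42/5)*(-13) = 126*(-13) = -1638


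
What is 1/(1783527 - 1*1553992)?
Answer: 1/229535 ≈ 4.3566e-6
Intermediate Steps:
1/(1783527 - 1*1553992) = 1/(1783527 - 1553992) = 1/229535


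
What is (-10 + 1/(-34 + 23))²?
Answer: 12321/121 ≈ 101.83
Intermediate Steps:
(-10 + 1/(-34 + 23))² = (-10 + 1/(-11))² = (-10 - 1/11)² = (-111/11)² = 12321/121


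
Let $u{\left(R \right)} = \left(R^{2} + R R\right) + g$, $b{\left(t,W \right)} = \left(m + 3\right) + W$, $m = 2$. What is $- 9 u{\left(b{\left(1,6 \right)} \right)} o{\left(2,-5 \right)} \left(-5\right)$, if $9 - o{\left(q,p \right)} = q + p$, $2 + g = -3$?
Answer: $127980$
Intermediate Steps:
$b{\left(t,W \right)} = 5 + W$ ($b{\left(t,W \right)} = \left(2 + 3\right) + W = 5 + W$)
$g = -5$ ($g = -2 - 3 = -5$)
$o{\left(q,p \right)} = 9 - p - q$ ($o{\left(q,p \right)} = 9 - \left(q + p\right) = 9 - \left(p + q\right) = 9 - p - q$)
$u{\left(R \right)} = -5 + 2 R^{2}$ ($u{\left(R \right)} = \left(R^{2} + R R\right) - 5 = \left(R^{2} + R^{2}\right) - 5 = 2 R^{2} - 5 = -5 + 2 R^{2}$)
$- 9 u{\left(b{\left(1,6 \right)} \right)} o{\left(2,-5 \right)} \left(-5\right) = - 9 \left(-5 + 2 \left(5 + 6\right)^{2}\right) \left(9 - -5 - 2\right) \left(-5\right) = - 9 \left(-5 + 2 \cdot 11^{2}\right) \left(9 + 5 - 2\right) \left(-5\right) = - 9 \left(-5 + 2 \cdot 121\right) 12 \left(-5\right) = - 9 \left(-5 + 242\right) \left(-60\right) = \left(-9\right) 237 \left(-60\right) = \left(-2133\right) \left(-60\right) = 127980$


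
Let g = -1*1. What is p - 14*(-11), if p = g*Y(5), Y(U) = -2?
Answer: 156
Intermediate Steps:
g = -1
p = 2 (p = -1*(-2) = 2)
p - 14*(-11) = 2 - 14*(-11) = 2 + 154 = 156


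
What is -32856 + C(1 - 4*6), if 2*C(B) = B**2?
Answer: -65183/2 ≈ -32592.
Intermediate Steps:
C(B) = B**2/2
-32856 + C(1 - 4*6) = -32856 + (1 - 4*6)**2/2 = -32856 + (1 - 24)**2/2 = -32856 + (1/2)*(-23)**2 = -32856 + (1/2)*529 = -32856 + 529/2 = -65183/2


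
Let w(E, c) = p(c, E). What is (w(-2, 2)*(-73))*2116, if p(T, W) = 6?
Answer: -926808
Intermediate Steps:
w(E, c) = 6
(w(-2, 2)*(-73))*2116 = (6*(-73))*2116 = -438*2116 = -926808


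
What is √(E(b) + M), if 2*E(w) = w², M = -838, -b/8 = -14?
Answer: √5434 ≈ 73.716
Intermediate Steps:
b = 112 (b = -8*(-14) = 112)
E(w) = w²/2
√(E(b) + M) = √((½)*112² - 838) = √((½)*12544 - 838) = √(6272 - 838) = √5434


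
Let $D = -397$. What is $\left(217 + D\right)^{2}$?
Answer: $32400$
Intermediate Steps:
$\left(217 + D\right)^{2} = \left(217 - 397\right)^{2} = \left(-180\right)^{2} = 32400$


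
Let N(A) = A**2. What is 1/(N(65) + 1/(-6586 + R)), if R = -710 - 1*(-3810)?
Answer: 3486/14728349 ≈ 0.00023669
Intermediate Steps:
R = 3100 (R = -710 + 3810 = 3100)
1/(N(65) + 1/(-6586 + R)) = 1/(65**2 + 1/(-6586 + 3100)) = 1/(4225 + 1/(-3486)) = 1/(4225 - 1/3486) = 1/(14728349/3486) = 3486/14728349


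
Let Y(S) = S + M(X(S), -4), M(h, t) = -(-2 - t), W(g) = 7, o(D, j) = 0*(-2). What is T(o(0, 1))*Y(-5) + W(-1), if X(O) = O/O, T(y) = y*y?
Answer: 7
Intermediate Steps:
o(D, j) = 0
T(y) = y**2
X(O) = 1
M(h, t) = 2 + t
Y(S) = -2 + S (Y(S) = S + (2 - 4) = S - 2 = -2 + S)
T(o(0, 1))*Y(-5) + W(-1) = 0**2*(-2 - 5) + 7 = 0*(-7) + 7 = 0 + 7 = 7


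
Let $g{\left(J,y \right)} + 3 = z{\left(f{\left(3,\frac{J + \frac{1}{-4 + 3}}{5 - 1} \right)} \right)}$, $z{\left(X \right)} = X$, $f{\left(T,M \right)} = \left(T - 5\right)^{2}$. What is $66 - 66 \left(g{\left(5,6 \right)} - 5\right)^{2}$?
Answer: $-990$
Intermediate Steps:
$f{\left(T,M \right)} = \left(-5 + T\right)^{2}$
$g{\left(J,y \right)} = 1$ ($g{\left(J,y \right)} = -3 + \left(-5 + 3\right)^{2} = -3 + \left(-2\right)^{2} = -3 + 4 = 1$)
$66 - 66 \left(g{\left(5,6 \right)} - 5\right)^{2} = 66 - 66 \left(1 - 5\right)^{2} = 66 - 66 \left(-4\right)^{2} = 66 - 1056 = -990$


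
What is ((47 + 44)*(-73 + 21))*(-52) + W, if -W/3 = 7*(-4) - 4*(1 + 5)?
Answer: 246220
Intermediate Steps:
W = 156 (W = -3*(7*(-4) - 4*(1 + 5)) = -3*(-28 - 4*6) = -3*(-28 - 24) = -3*(-52) = 156)
((47 + 44)*(-73 + 21))*(-52) + W = ((47 + 44)*(-73 + 21))*(-52) + 156 = (91*(-52))*(-52) + 156 = -4732*(-52) + 156 = 246064 + 156 = 246220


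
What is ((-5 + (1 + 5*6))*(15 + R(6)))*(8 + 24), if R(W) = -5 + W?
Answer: 13312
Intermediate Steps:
((-5 + (1 + 5*6))*(15 + R(6)))*(8 + 24) = ((-5 + (1 + 5*6))*(15 + (-5 + 6)))*(8 + 24) = ((-5 + (1 + 30))*(15 + 1))*32 = ((-5 + 31)*16)*32 = (26*16)*32 = 416*32 = 13312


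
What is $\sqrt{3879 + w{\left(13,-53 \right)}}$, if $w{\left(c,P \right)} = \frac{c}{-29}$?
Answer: $\frac{\sqrt{3261862}}{29} \approx 62.278$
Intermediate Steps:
$w{\left(c,P \right)} = - \frac{c}{29}$ ($w{\left(c,P \right)} = c \left(- \frac{1}{29}\right) = - \frac{c}{29}$)
$\sqrt{3879 + w{\left(13,-53 \right)}} = \sqrt{3879 - \frac{13}{29}} = \sqrt{\frac{112478}{29}} = \frac{\sqrt{3261862}}{29}$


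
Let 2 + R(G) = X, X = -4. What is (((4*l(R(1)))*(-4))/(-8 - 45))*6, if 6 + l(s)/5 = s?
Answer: -5760/53 ≈ -108.68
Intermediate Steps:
R(G) = -6 (R(G) = -2 - 4 = -6)
l(s) = -30 + 5*s
(((4*l(R(1)))*(-4))/(-8 - 45))*6 = (((4*(-30 + 5*(-6)))*(-4))/(-8 - 45))*6 = (((4*(-30 - 30))*(-4))/(-53))*6 = -4*(-60)*(-4)/53*6 = -(-240)*(-4)/53*6 = -1/53*960*6 = -960/53*6 = -5760/53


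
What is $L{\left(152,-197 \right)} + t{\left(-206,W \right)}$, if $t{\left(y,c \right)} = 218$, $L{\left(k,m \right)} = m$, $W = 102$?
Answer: $21$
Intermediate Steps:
$L{\left(152,-197 \right)} + t{\left(-206,W \right)} = -197 + 218 = 21$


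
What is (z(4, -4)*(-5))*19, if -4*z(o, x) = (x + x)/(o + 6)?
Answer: -19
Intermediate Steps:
z(o, x) = -x/(2*(6 + o)) (z(o, x) = -(x + x)/(4*(o + 6)) = -2*x/(4*(6 + o)) = -x/(2*(6 + o)))
(z(4, -4)*(-5))*19 = (-1*(-4)/(12 + 2*4)*(-5))*19 = (-1*(-4)/(12 + 8)*(-5))*19 = (-1*(-4)/20*(-5))*19 = (-1*(-4)*1/20*(-5))*19 = ((⅕)*(-5))*19 = -1*19 = -19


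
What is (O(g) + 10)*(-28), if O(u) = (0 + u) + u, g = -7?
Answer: 112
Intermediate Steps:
O(u) = 2*u (O(u) = u + u = 2*u)
(O(g) + 10)*(-28) = (2*(-7) + 10)*(-28) = (-14 + 10)*(-28) = -4*(-28) = 112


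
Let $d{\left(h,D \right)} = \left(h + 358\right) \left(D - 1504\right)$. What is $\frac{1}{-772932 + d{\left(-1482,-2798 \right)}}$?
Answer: $\frac{1}{4062516} \approx 2.4615 \cdot 10^{-7}$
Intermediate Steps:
$d{\left(h,D \right)} = \left(-1504 + D\right) \left(358 + h\right)$ ($d{\left(h,D \right)} = \left(358 + h\right) \left(-1504 + D\right) = \left(-1504 + D\right) \left(358 + h\right)$)
$\frac{1}{-772932 + d{\left(-1482,-2798 \right)}} = \frac{1}{-772932 - -4835448} = \frac{1}{-772932 + \left(-538432 + 2228928 - 1001684 + 4146636\right)} = \frac{1}{-772932 + 4835448} = \frac{1}{4062516}$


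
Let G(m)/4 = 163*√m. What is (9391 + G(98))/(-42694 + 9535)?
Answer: -9391/33159 - 652*√2/4737 ≈ -0.47786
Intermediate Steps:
G(m) = 652*√m (G(m) = 4*(163*√m) = 652*√m)
(9391 + G(98))/(-42694 + 9535) = (9391 + 652*√98)/(-42694 + 9535) = (9391 + 652*(7*√2))/(-33159) = (9391 + 4564*√2)*(-1/33159) = -9391/33159 - 652*√2/4737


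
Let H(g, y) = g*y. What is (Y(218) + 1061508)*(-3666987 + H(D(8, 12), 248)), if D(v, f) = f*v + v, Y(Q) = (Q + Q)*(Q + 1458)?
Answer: -6525909891580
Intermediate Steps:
Y(Q) = 2*Q*(1458 + Q) (Y(Q) = (2*Q)*(1458 + Q) = 2*Q*(1458 + Q))
D(v, f) = v + f*v
(Y(218) + 1061508)*(-3666987 + H(D(8, 12), 248)) = (2*218*(1458 + 218) + 1061508)*(-3666987 + (8*(1 + 12))*248) = (2*218*1676 + 1061508)*(-3666987 + (8*13)*248) = (730736 + 1061508)*(-3666987 + 104*248) = 1792244*(-3666987 + 25792) = 1792244*(-3641195) = -6525909891580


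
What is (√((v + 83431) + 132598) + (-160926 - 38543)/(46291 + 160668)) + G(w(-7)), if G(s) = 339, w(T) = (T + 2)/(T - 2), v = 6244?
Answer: 69959632/206959 + 3*√24697 ≈ 809.49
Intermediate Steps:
w(T) = (2 + T)/(-2 + T)
(√((v + 83431) + 132598) + (-160926 - 38543)/(46291 + 160668)) + G(w(-7)) = (√((6244 + 83431) + 132598) + (-160926 - 38543)/(46291 + 160668)) + 339 = (√(89675 + 132598) - 199469/206959) + 339 = (√222273 - 199469*1/206959) + 339 = (3*√24697 - 199469/206959) + 339 = (-199469/206959 + 3*√24697) + 339 = 69959632/206959 + 3*√24697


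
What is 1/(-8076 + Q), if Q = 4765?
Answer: -1/3311 ≈ -0.00030202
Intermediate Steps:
1/(-8076 + Q) = 1/(-8076 + 4765) = 1/(-3311) = -1/3311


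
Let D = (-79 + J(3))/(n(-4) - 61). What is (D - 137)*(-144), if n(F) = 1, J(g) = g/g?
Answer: 97704/5 ≈ 19541.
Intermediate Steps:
J(g) = 1
D = 13/10 (D = (-79 + 1)/(1 - 61) = -78/(-60) = -78*(-1/60) = 13/10 ≈ 1.3000)
(D - 137)*(-144) = (13/10 - 137)*(-144) = -1357/10*(-144) = 97704/5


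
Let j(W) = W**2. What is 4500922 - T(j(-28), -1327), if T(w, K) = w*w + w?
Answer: 3885482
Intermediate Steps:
T(w, K) = w + w**2 (T(w, K) = w**2 + w = w + w**2)
4500922 - T(j(-28), -1327) = 4500922 - (-28)**2*(1 + (-28)**2) = 4500922 - 784*(1 + 784) = 4500922 - 784*785 = 4500922 - 1*615440 = 4500922 - 615440 = 3885482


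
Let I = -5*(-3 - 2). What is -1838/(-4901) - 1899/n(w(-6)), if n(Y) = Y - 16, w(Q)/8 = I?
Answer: -8968807/901784 ≈ -9.9456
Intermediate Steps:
I = 25 (I = -5*(-5) = 25)
w(Q) = 200 (w(Q) = 8*25 = 200)
n(Y) = -16 + Y
-1838/(-4901) - 1899/n(w(-6)) = -1838/(-4901) - 1899/(-16 + 200) = -1838*(-1/4901) - 1899/184 = 1838/4901 - 1899*1/184 = 1838/4901 - 1899/184 = -8968807/901784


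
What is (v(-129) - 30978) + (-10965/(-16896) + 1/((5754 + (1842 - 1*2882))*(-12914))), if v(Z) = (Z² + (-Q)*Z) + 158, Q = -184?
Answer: -295436368671503/7792204288 ≈ -37914.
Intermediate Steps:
v(Z) = 158 + Z² + 184*Z (v(Z) = (Z² + (-1*(-184))*Z) + 158 = (Z² + 184*Z) + 158 = 158 + Z² + 184*Z)
(v(-129) - 30978) + (-10965/(-16896) + 1/((5754 + (1842 - 1*2882))*(-12914))) = ((158 + (-129)² + 184*(-129)) - 30978) + (-10965/(-16896) + 1/((5754 + (1842 - 1*2882))*(-12914))) = ((158 + 16641 - 23736) - 30978) + (-10965*(-1/16896) - 1/12914/(5754 + (1842 - 2882))) = (-6937 - 30978) + (3655/5632 - 1/12914/(5754 - 1040)) = -37915 + (3655/5632 - 1/12914/4714) = -37915 + (3655/5632 + (1/4714)*(-1/12914)) = -37915 + (3655/5632 - 1/60876596) = -37915 + 5056908017/7792204288 = -295436368671503/7792204288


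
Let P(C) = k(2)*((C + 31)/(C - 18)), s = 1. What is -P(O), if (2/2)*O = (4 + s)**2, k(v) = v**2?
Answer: -32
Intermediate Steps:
O = 25 (O = (4 + 1)**2 = 5**2 = 25)
P(C) = 4*(31 + C)/(-18 + C) (P(C) = 2**2*((C + 31)/(C - 18)) = 4*((31 + C)/(-18 + C)) = 4*(31 + C)/(-18 + C))
-P(O) = -4*(31 + 25)/(-18 + 25) = -4*56/7 = -1*32 = -32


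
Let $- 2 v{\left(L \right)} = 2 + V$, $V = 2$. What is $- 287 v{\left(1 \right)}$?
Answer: $574$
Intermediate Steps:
$v{\left(L \right)} = -2$ ($v{\left(L \right)} = - \frac{2 + 2}{2} = \left(- \frac{1}{2}\right) 4 = -2$)
$- 287 v{\left(1 \right)} = \left(-287\right) \left(-2\right) = 574$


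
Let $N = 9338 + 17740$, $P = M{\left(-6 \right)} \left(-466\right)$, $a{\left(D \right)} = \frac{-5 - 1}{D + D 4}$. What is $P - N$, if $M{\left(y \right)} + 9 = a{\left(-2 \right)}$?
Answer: $- \frac{115818}{5} \approx -23164.0$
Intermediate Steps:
$a{\left(D \right)} = - \frac{6}{5 D}$ ($a{\left(D \right)} = - \frac{6}{D + 4 D} = - \frac{6}{5 D}$)
$M{\left(y \right)} = - \frac{42}{5}$ ($M{\left(y \right)} = -9 - \frac{6}{5 \left(-2\right)} = -9 - - \frac{3}{5} = -9 + \frac{3}{5} = - \frac{42}{5}$)
$P = \frac{19572}{5}$ ($P = \left(- \frac{42}{5}\right) \left(-466\right) = \frac{19572}{5} \approx 3914.4$)
$N = 27078$
$P - N = \frac{19572}{5} - 27078 = - \frac{115818}{5}$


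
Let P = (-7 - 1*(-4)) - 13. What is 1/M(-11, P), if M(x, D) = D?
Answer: -1/16 ≈ -0.062500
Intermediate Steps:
P = -16 (P = (-7 + 4) - 13 = -3 - 13 = -16)
1/M(-11, P) = 1/(-16) = -1/16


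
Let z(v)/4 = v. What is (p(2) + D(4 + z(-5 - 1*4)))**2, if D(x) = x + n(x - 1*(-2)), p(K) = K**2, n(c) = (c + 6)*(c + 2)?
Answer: 414736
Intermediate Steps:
n(c) = (2 + c)*(6 + c) (n(c) = (6 + c)*(2 + c) = (2 + c)*(6 + c))
z(v) = 4*v
D(x) = 28 + (2 + x)**2 + 9*x (D(x) = x + (12 + (x - 1*(-2))**2 + 8*(x - 1*(-2))) = x + (12 + (x + 2)**2 + 8*(x + 2)) = x + (12 + (2 + x)**2 + 8*(2 + x)) = x + (12 + (2 + x)**2 + (16 + 8*x)) = x + (28 + (2 + x)**2 + 8*x) = 28 + (2 + x)**2 + 9*x)
(p(2) + D(4 + z(-5 - 1*4)))**2 = (2**2 + (32 + (4 + 4*(-5 - 1*4))**2 + 13*(4 + 4*(-5 - 1*4))))**2 = (4 + (32 + (4 + 4*(-5 - 4))**2 + 13*(4 + 4*(-5 - 4))))**2 = (4 + (32 + (4 + 4*(-9))**2 + 13*(4 + 4*(-9))))**2 = (4 + (32 + (4 - 36)**2 + 13*(4 - 36)))**2 = (4 + (32 + (-32)**2 + 13*(-32)))**2 = (4 + (32 + 1024 - 416))**2 = (4 + 640)**2 = 644**2 = 414736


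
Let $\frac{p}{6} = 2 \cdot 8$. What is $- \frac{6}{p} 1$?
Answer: $- \frac{1}{16} \approx -0.0625$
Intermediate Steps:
$p = 96$ ($p = 6 \cdot 2 \cdot 8 = 6 \cdot 16 = 96$)
$- \frac{6}{p} 1 = - \frac{6}{96} \cdot 1 = \left(-6\right) \frac{1}{96} \cdot 1 = \left(- \frac{1}{16}\right) 1 = - \frac{1}{16}$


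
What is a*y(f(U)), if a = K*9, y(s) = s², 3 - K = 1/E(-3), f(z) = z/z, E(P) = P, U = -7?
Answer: 30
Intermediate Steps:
f(z) = 1
K = 10/3 (K = 3 - 1/(-3) = 3 - 1*(-⅓) = 3 + ⅓ = 10/3 ≈ 3.3333)
a = 30 (a = (10/3)*9 = 30)
a*y(f(U)) = 30*1² = 30*1 = 30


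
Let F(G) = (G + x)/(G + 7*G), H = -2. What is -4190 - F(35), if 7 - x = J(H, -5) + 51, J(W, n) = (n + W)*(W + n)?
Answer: -586571/140 ≈ -4189.8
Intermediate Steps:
J(W, n) = (W + n)**2 (J(W, n) = (W + n)*(W + n) = (W + n)**2)
x = -93 (x = 7 - ((-2 - 5)**2 + 51) = 7 - ((-7)**2 + 51) = 7 - (49 + 51) = 7 - 1*100 = 7 - 100 = -93)
F(G) = (-93 + G)/(8*G) (F(G) = (G - 93)/(G + 7*G) = (-93 + G)/((8*G)) = (-93 + G)*(1/(8*G)) = (-93 + G)/(8*G))
-4190 - F(35) = -4190 - (-93 + 35)/(8*35) = -4190 - (-58)/(8*35) = -4190 - 1*(-29/140) = -4190 + 29/140 = -586571/140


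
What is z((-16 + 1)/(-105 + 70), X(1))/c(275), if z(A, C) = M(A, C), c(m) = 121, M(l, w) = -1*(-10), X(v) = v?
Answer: 10/121 ≈ 0.082645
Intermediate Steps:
M(l, w) = 10
z(A, C) = 10
z((-16 + 1)/(-105 + 70), X(1))/c(275) = 10/121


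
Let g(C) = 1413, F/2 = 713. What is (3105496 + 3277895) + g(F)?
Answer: 6384804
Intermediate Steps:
F = 1426 (F = 2*713 = 1426)
(3105496 + 3277895) + g(F) = (3105496 + 3277895) + 1413 = 6383391 + 1413 = 6384804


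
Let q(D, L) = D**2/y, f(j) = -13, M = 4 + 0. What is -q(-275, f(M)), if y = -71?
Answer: 75625/71 ≈ 1065.1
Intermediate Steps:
M = 4
q(D, L) = -D**2/71 (q(D, L) = D**2/(-71) = D**2*(-1/71) = -D**2/71)
-q(-275, f(M)) = -(-1)*(-275)**2/71 = -(-1)*75625/71 = -1*(-75625/71) = 75625/71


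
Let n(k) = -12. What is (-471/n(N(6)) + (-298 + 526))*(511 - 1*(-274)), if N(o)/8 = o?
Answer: 839165/4 ≈ 2.0979e+5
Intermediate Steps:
N(o) = 8*o
(-471/n(N(6)) + (-298 + 526))*(511 - 1*(-274)) = (-471/(-12) + (-298 + 526))*(511 - 1*(-274)) = (-471*(-1/12) + 228)*(511 + 274) = (157/4 + 228)*785 = (1069/4)*785 = 839165/4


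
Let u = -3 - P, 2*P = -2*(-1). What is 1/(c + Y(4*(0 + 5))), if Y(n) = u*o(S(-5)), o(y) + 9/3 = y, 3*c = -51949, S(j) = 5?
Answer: -3/51973 ≈ -5.7722e-5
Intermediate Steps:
P = 1 (P = (-2*(-1))/2 = (1/2)*2 = 1)
c = -51949/3 (c = (1/3)*(-51949) = -51949/3 ≈ -17316.)
o(y) = -3 + y
u = -4 (u = -3 - 1*1 = -3 - 1 = -4)
Y(n) = -8 (Y(n) = -4*(-3 + 5) = -4*2 = -8)
1/(c + Y(4*(0 + 5))) = 1/(-51949/3 - 8) = 1/(-51973/3) = -3/51973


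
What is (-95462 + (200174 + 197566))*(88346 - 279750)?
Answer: -57857218312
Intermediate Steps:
(-95462 + (200174 + 197566))*(88346 - 279750) = (-95462 + 397740)*(-191404) = 302278*(-191404) = -57857218312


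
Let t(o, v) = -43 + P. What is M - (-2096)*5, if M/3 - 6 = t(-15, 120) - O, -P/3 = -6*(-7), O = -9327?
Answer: 37972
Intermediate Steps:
P = -126 (P = -(-18)*(-7) = -3*42 = -126)
t(o, v) = -169 (t(o, v) = -43 - 126 = -169)
M = 27492 (M = 18 + 3*(-169 - 1*(-9327)) = 18 + 3*(-169 + 9327) = 18 + 3*9158 = 18 + 27474 = 27492)
M - (-2096)*5 = 27492 - (-2096)*5 = 27492 - 1*(-10480) = 27492 + 10480 = 37972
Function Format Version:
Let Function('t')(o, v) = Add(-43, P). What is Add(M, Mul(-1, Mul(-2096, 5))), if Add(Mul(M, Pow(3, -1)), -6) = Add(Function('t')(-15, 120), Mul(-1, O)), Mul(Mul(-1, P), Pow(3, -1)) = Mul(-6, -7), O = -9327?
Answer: 37972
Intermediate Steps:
P = -126 (P = Mul(-3, Mul(-6, -7)) = Mul(-3, 42) = -126)
Function('t')(o, v) = -169 (Function('t')(o, v) = Add(-43, -126) = -169)
M = 27492 (M = Add(18, Mul(3, Add(-169, Mul(-1, -9327)))) = Add(18, Mul(3, Add(-169, 9327))) = Add(18, Mul(3, 9158)) = Add(18, 27474) = 27492)
Add(M, Mul(-1, Mul(-2096, 5))) = Add(27492, Mul(-1, Mul(-2096, 5))) = Add(27492, Mul(-1, -10480)) = Add(27492, 10480) = 37972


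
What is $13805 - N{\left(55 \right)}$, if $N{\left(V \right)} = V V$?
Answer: $10780$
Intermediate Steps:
$N{\left(V \right)} = V^{2}$
$13805 - N{\left(55 \right)} = 13805 - 55^{2} = 13805 - 3025 = 10780$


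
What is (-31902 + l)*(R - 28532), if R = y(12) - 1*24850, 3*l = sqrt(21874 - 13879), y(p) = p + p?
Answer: 1702226916 - 17786*sqrt(7995) ≈ 1.7006e+9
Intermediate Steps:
y(p) = 2*p
l = sqrt(7995)/3 (l = sqrt(21874 - 13879)/3 = sqrt(7995)/3 ≈ 29.805)
R = -24826 (R = 2*12 - 1*24850 = 24 - 24850 = -24826)
(-31902 + l)*(R - 28532) = (-31902 + sqrt(7995)/3)*(-24826 - 28532) = (-31902 + sqrt(7995)/3)*(-53358) = 1702226916 - 17786*sqrt(7995)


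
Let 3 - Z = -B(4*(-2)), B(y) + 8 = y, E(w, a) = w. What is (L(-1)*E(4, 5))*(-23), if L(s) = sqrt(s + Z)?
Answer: -92*I*sqrt(14) ≈ -344.23*I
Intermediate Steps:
B(y) = -8 + y
Z = -13 (Z = 3 - (-1)*(-8 + 4*(-2)) = 3 - (-1)*(-8 - 8) = 3 - (-1)*(-16) = 3 - 1*16 = 3 - 16 = -13)
L(s) = sqrt(-13 + s) (L(s) = sqrt(s - 13) = sqrt(-13 + s))
(L(-1)*E(4, 5))*(-23) = (sqrt(-13 - 1)*4)*(-23) = (sqrt(-14)*4)*(-23) = ((I*sqrt(14))*4)*(-23) = (4*I*sqrt(14))*(-23) = -92*I*sqrt(14)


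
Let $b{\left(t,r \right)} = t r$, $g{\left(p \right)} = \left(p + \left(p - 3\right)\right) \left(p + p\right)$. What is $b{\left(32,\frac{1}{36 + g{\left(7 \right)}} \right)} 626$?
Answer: $\frac{10016}{95} \approx 105.43$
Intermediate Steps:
$g{\left(p \right)} = 2 p \left(-3 + 2 p\right)$ ($g{\left(p \right)} = \left(p + \left(-3 + p\right)\right) 2 p = \left(-3 + 2 p\right) 2 p = 2 p \left(-3 + 2 p\right)$)
$b{\left(t,r \right)} = r t$
$b{\left(32,\frac{1}{36 + g{\left(7 \right)}} \right)} 626 = \frac{1}{36 + 2 \cdot 7 \left(-3 + 2 \cdot 7\right)} 32 \cdot 626 = \frac{1}{36 + 2 \cdot 7 \left(-3 + 14\right)} 32 \cdot 626 = \frac{1}{36 + 2 \cdot 7 \cdot 11} \cdot 32 \cdot 626 = \frac{1}{36 + 154} \cdot 32 \cdot 626 = \frac{1}{190} \cdot 32 \cdot 626 = \frac{16}{95} \cdot 626 = \frac{10016}{95}$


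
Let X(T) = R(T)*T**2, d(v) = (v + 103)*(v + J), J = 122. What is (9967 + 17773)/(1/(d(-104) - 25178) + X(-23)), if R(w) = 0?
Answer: -698937040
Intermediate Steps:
d(v) = (103 + v)*(122 + v) (d(v) = (v + 103)*(v + 122) = (103 + v)*(122 + v))
X(T) = 0 (X(T) = 0*T**2 = 0)
(9967 + 17773)/(1/(d(-104) - 25178) + X(-23)) = (9967 + 17773)/(1/((12566 + (-104)**2 + 225*(-104)) - 25178) + 0) = 27740/(1/((12566 + 10816 - 23400) - 25178) + 0) = 27740/(1/(-18 - 25178) + 0) = 27740/(1/(-25196) + 0) = 27740/(-1/25196 + 0) = 27740/(-1/25196) = 27740*(-25196) = -698937040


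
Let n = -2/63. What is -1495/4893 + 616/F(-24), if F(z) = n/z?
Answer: 2278649033/4893 ≈ 4.6570e+5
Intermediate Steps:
n = -2/63 (n = -2*1/63 = -2/63 ≈ -0.031746)
F(z) = -2/(63*z)
-1495/4893 + 616/F(-24) = -1495/4893 + 616/((-2/63/(-24))) = -1495*1/4893 + 616/((-2/63*(-1/24))) = -1495/4893 + 616/(1/756) = -1495/4893 + 616*756 = -1495/4893 + 465696 = 2278649033/4893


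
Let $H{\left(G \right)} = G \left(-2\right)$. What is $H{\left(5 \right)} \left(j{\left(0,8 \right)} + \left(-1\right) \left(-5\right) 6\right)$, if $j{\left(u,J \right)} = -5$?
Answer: $-250$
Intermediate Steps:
$H{\left(G \right)} = - 2 G$
$H{\left(5 \right)} \left(j{\left(0,8 \right)} + \left(-1\right) \left(-5\right) 6\right) = \left(-2\right) 5 \left(-5 + \left(-1\right) \left(-5\right) 6\right) = - 10 \left(-5 + 5 \cdot 6\right) = - 10 \left(-5 + 30\right) = \left(-10\right) 25 = -250$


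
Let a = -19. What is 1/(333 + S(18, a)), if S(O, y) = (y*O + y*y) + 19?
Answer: 1/371 ≈ 0.0026954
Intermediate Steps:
S(O, y) = 19 + y² + O*y (S(O, y) = (O*y + y²) + 19 = (y² + O*y) + 19 = 19 + y² + O*y)
1/(333 + S(18, a)) = 1/(333 + (19 + (-19)² + 18*(-19))) = 1/(333 + (19 + 361 - 342)) = 1/(333 + 38) = 1/371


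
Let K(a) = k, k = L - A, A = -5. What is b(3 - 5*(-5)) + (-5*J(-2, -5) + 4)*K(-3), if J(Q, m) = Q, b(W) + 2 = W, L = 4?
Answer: 152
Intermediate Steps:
b(W) = -2 + W
k = 9 (k = 4 - 1*(-5) = 4 + 5 = 9)
K(a) = 9
b(3 - 5*(-5)) + (-5*J(-2, -5) + 4)*K(-3) = (-2 + (3 - 5*(-5))) + (-5*(-2) + 4)*9 = (-2 + (3 + 25)) + (10 + 4)*9 = (-2 + 28) + 14*9 = 26 + 126 = 152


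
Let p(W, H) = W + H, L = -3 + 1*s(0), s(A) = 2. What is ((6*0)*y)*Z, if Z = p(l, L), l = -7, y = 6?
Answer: 0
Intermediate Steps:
L = -1 (L = -3 + 1*2 = -3 + 2 = -1)
p(W, H) = H + W
Z = -8 (Z = -1 - 7 = -8)
((6*0)*y)*Z = ((6*0)*6)*(-8) = (0*6)*(-8) = 0*(-8) = 0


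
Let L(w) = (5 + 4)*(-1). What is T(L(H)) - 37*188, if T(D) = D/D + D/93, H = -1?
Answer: -215608/31 ≈ -6955.1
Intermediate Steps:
L(w) = -9 (L(w) = 9*(-1) = -9)
T(D) = 1 + D/93 (T(D) = 1 + D*(1/93) = 1 + D/93)
T(L(H)) - 37*188 = (1 + (1/93)*(-9)) - 37*188 = (1 - 3/31) - 1*6956 = 28/31 - 6956 = -215608/31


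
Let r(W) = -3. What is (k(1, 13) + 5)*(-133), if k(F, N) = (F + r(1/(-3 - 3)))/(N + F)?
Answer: -646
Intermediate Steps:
k(F, N) = (-3 + F)/(F + N) (k(F, N) = (F - 3)/(N + F) = (-3 + F)/(F + N))
(k(1, 13) + 5)*(-133) = ((-3 + 1)/(1 + 13) + 5)*(-133) = (-2/14 + 5)*(-133) = ((1/14)*(-2) + 5)*(-133) = (-1/7 + 5)*(-133) = (34/7)*(-133) = -646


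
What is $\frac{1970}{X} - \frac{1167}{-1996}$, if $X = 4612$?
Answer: $\frac{2328581}{2301388} \approx 1.0118$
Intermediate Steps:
$\frac{1970}{X} - \frac{1167}{-1996} = \frac{1970}{4612} - \frac{1167}{-1996} = 1970 \cdot \frac{1}{4612} - - \frac{1167}{1996} = \frac{985}{2306} + \frac{1167}{1996} = \frac{2328581}{2301388}$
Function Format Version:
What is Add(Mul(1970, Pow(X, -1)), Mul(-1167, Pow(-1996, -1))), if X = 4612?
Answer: Rational(2328581, 2301388) ≈ 1.0118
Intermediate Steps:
Add(Mul(1970, Pow(X, -1)), Mul(-1167, Pow(-1996, -1))) = Add(Mul(1970, Pow(4612, -1)), Mul(-1167, Pow(-1996, -1))) = Add(Mul(1970, Rational(1, 4612)), Mul(-1167, Rational(-1, 1996))) = Add(Rational(985, 2306), Rational(1167, 1996)) = Rational(2328581, 2301388)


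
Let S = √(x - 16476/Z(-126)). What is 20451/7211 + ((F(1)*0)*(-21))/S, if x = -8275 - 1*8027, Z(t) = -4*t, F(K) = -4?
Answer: 20451/7211 ≈ 2.8361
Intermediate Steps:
x = -16302 (x = -8275 - 8027 = -16302)
S = I*√28814394/42 (S = √(-16302 - 16476/((-4*(-126)))) = √(-16302 - 16476/504) = √(-16302 - 16476*1/504) = √(-16302 - 1373/42) = √(-686057/42) = I*√28814394/42 ≈ 127.81*I)
20451/7211 + ((F(1)*0)*(-21))/S = 20451/7211 + (-4*0*(-21))/((I*√28814394/42)) = 20451*(1/7211) + (0*(-21))*(-I*√28814394/686057) = 20451/7211 + 0*(-I*√28814394/686057) = 20451/7211 + 0 = 20451/7211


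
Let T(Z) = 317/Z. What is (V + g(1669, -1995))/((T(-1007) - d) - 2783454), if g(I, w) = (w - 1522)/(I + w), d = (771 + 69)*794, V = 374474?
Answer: -122936615287/1132708912090 ≈ -0.10853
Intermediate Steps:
d = 666960 (d = 840*794 = 666960)
g(I, w) = (-1522 + w)/(I + w)
(V + g(1669, -1995))/((T(-1007) - d) - 2783454) = (374474 + (-1522 - 1995)/(1669 - 1995))/((317/(-1007) - 1*666960) - 2783454) = (374474 - 3517/(-326))/((317*(-1/1007) - 666960) - 2783454) = (374474 - 1/326*(-3517))/((-317/1007 - 666960) - 2783454) = (374474 + 3517/326)/(-671629037/1007 - 2783454) = 122082041/(326*(-3474567215/1007)) = (122082041/326)*(-1007/3474567215) = -122936615287/1132708912090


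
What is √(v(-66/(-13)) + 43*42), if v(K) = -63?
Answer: √1743 ≈ 41.749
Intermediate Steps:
√(v(-66/(-13)) + 43*42) = √(-63 + 43*42) = √(-63 + 1806) = √1743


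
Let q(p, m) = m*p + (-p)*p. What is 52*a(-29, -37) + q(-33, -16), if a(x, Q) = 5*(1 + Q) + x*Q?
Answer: 45875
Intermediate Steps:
a(x, Q) = 5 + 5*Q + Q*x (a(x, Q) = (5 + 5*Q) + Q*x = 5 + 5*Q + Q*x)
q(p, m) = -p**2 + m*p (q(p, m) = m*p - p**2 = -p**2 + m*p)
52*a(-29, -37) + q(-33, -16) = 52*(5 + 5*(-37) - 37*(-29)) - 33*(-16 - 1*(-33)) = 52*(5 - 185 + 1073) - 33*(-16 + 33) = 52*893 - 33*17 = 46436 - 561 = 45875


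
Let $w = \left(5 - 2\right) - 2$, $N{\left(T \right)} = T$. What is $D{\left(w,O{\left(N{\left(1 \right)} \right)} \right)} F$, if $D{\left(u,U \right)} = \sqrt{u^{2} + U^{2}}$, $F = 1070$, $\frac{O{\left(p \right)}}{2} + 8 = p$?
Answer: $1070 \sqrt{197} \approx 15018.0$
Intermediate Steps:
$O{\left(p \right)} = -16 + 2 p$
$w = 1$ ($w = 3 - 2 = 1$)
$D{\left(u,U \right)} = \sqrt{U^{2} + u^{2}}$
$D{\left(w,O{\left(N{\left(1 \right)} \right)} \right)} F = \sqrt{\left(-16 + 2 \cdot 1\right)^{2} + 1^{2}} \cdot 1070 = \sqrt{\left(-16 + 2\right)^{2} + 1} \cdot 1070 = \sqrt{\left(-14\right)^{2} + 1} \cdot 1070 = \sqrt{196 + 1} \cdot 1070 = \sqrt{197} \cdot 1070 = 1070 \sqrt{197}$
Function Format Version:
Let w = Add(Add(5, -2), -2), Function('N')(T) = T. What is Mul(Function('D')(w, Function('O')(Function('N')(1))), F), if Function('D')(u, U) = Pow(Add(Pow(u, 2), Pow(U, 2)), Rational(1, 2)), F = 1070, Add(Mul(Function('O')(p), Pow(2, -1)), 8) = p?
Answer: Mul(1070, Pow(197, Rational(1, 2))) ≈ 15018.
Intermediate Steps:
Function('O')(p) = Add(-16, Mul(2, p))
w = 1 (w = Add(3, -2) = 1)
Function('D')(u, U) = Pow(Add(Pow(U, 2), Pow(u, 2)), Rational(1, 2))
Mul(Function('D')(w, Function('O')(Function('N')(1))), F) = Mul(Pow(Add(Pow(Add(-16, Mul(2, 1)), 2), Pow(1, 2)), Rational(1, 2)), 1070) = Mul(Pow(Add(Pow(Add(-16, 2), 2), 1), Rational(1, 2)), 1070) = Mul(Pow(Add(Pow(-14, 2), 1), Rational(1, 2)), 1070) = Mul(Pow(Add(196, 1), Rational(1, 2)), 1070) = Mul(Pow(197, Rational(1, 2)), 1070) = Mul(1070, Pow(197, Rational(1, 2)))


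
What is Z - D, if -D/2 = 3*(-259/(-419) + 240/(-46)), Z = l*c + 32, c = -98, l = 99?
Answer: -93455728/9637 ≈ -9697.6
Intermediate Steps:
Z = -9670 (Z = 99*(-98) + 32 = -9702 + 32 = -9670)
D = 265938/9637 (D = -6*(-259/(-419) + 240/(-46)) = -6*(-259*(-1/419) + 240*(-1/46)) = -6*(259/419 - 120/23) = -6*(-44323)/9637 = -2*(-132969/9637) = 265938/9637 ≈ 27.596)
Z - D = -9670 - 1*265938/9637 = -9670 - 265938/9637 = -93455728/9637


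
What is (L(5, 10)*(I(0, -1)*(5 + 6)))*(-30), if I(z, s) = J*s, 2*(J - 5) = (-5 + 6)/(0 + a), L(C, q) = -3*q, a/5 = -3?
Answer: -49170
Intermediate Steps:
a = -15 (a = 5*(-3) = -15)
L(C, q) = -3*q
J = 149/30 (J = 5 + ((-5 + 6)/(0 - 15))/2 = 5 + (1/(-15))/2 = 5 + (1*(-1/15))/2 = 5 + (½)*(-1/15) = 5 - 1/30 = 149/30 ≈ 4.9667)
I(z, s) = 149*s/30
(L(5, 10)*(I(0, -1)*(5 + 6)))*(-30) = ((-3*10)*(((149/30)*(-1))*(5 + 6)))*(-30) = -(-149)*11*(-30) = -30*(-1639/30)*(-30) = 1639*(-30) = -49170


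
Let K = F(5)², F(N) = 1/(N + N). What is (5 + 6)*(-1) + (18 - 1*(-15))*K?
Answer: -1067/100 ≈ -10.670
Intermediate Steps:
F(N) = 1/(2*N)
K = 1/100 (K = ((½)/5)² = ((½)*(⅕))² = (⅒)² = 1/100 ≈ 0.010000)
(5 + 6)*(-1) + (18 - 1*(-15))*K = (5 + 6)*(-1) + (18 - 1*(-15))*(1/100) = 11*(-1) + (18 + 15)*(1/100) = -11 + 33*(1/100) = -11 + 33/100 = -1067/100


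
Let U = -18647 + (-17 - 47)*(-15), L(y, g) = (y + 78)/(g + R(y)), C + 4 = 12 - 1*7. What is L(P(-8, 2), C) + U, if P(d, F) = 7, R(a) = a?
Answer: -141411/8 ≈ -17676.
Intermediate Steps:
C = 1 (C = -4 + (12 - 1*7) = -4 + (12 - 7) = -4 + 5 = 1)
L(y, g) = (78 + y)/(g + y) (L(y, g) = (y + 78)/(g + y) = (78 + y)/(g + y))
U = -17687 (U = -18647 - 64*(-15) = -18647 + 960 = -17687)
L(P(-8, 2), C) + U = (78 + 7)/(1 + 7) - 17687 = 85/8 - 17687 = -141411/8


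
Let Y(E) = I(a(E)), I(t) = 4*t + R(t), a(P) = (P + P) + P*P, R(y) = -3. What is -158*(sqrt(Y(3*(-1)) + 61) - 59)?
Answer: 9322 - 158*sqrt(70) ≈ 8000.1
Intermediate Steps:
a(P) = P**2 + 2*P (a(P) = 2*P + P**2 = P**2 + 2*P)
I(t) = -3 + 4*t (I(t) = 4*t - 3 = -3 + 4*t)
Y(E) = -3 + 4*E*(2 + E) (Y(E) = -3 + 4*(E*(2 + E)) = -3 + 4*E*(2 + E))
-158*(sqrt(Y(3*(-1)) + 61) - 59) = -158*(sqrt((-3 + 4*(3*(-1))*(2 + 3*(-1))) + 61) - 59) = -158*(sqrt((-3 + 4*(-3)*(2 - 3)) + 61) - 59) = -158*(sqrt((-3 + 4*(-3)*(-1)) + 61) - 59) = -158*(sqrt((-3 + 12) + 61) - 59) = -158*(sqrt(9 + 61) - 59) = -158*(sqrt(70) - 59) = -158*(-59 + sqrt(70)) = 9322 - 158*sqrt(70)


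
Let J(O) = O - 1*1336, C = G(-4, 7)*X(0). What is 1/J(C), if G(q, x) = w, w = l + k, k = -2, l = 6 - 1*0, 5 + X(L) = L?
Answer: -1/1356 ≈ -0.00073746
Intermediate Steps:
X(L) = -5 + L
l = 6 (l = 6 + 0 = 6)
w = 4 (w = 6 - 2 = 4)
G(q, x) = 4
C = -20 (C = 4*(-5 + 0) = 4*(-5) = -20)
J(O) = -1336 + O (J(O) = O - 1336 = -1336 + O)
1/J(C) = 1/(-1336 - 20) = 1/(-1356) = -1/1356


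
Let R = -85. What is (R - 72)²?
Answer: 24649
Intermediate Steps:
(R - 72)² = (-85 - 72)² = (-157)² = 24649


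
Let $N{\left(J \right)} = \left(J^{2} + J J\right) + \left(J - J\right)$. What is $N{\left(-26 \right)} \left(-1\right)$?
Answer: $-1352$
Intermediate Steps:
$N{\left(J \right)} = 2 J^{2}$ ($N{\left(J \right)} = \left(J^{2} + J^{2}\right) + 0 = 2 J^{2} + 0 = 2 J^{2}$)
$N{\left(-26 \right)} \left(-1\right) = 2 \left(-26\right)^{2} \left(-1\right) = 2 \cdot 676 \left(-1\right) = 1352 \left(-1\right) = -1352$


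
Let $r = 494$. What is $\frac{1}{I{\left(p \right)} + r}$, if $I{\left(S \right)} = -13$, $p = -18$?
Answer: $\frac{1}{481} \approx 0.002079$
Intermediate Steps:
$\frac{1}{I{\left(p \right)} + r} = \frac{1}{-13 + 494} = \frac{1}{481}$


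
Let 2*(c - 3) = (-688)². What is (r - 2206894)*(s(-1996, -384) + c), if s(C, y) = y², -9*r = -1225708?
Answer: -7158795152278/9 ≈ -7.9542e+11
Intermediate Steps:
r = 1225708/9 (r = -⅑*(-1225708) = 1225708/9 ≈ 1.3619e+5)
c = 236675 (c = 3 + (½)*(-688)² = 3 + (½)*473344 = 3 + 236672 = 236675)
(r - 2206894)*(s(-1996, -384) + c) = (1225708/9 - 2206894)*((-384)² + 236675) = -18636338*(147456 + 236675)/9 = -18636338/9*384131 = -7158795152278/9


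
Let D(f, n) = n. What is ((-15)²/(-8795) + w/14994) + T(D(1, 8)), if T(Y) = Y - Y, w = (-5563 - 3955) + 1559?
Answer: -698791/1255926 ≈ -0.55639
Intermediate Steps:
w = -7959 (w = -9518 + 1559 = -7959)
T(Y) = 0
((-15)²/(-8795) + w/14994) + T(D(1, 8)) = ((-15)²/(-8795) - 7959/14994) + 0 = (225*(-1/8795) - 7959*1/14994) + 0 = (-45/1759 - 379/714) + 0 = -698791/1255926 + 0 = -698791/1255926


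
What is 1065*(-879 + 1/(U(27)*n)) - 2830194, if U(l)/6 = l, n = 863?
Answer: -175518463703/46602 ≈ -3.7663e+6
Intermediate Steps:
U(l) = 6*l
1065*(-879 + 1/(U(27)*n)) - 2830194 = 1065*(-879 + 1/((6*27)*863)) - 2830194 = 1065*(-879 + (1/863)/162) - 2830194 = 1065*(-879 + (1/162)*(1/863)) - 2830194 = 1065*(-879 + 1/139806) - 2830194 = 1065*(-122889473/139806) - 2830194 = -43625762915/46602 - 2830194 = -175518463703/46602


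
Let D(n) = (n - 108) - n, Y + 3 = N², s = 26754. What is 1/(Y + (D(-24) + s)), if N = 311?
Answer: 1/123364 ≈ 8.1061e-6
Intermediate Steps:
Y = 96718 (Y = -3 + 311² = -3 + 96721 = 96718)
D(n) = -108 (D(n) = (-108 + n) - n = -108)
1/(Y + (D(-24) + s)) = 1/(96718 + (-108 + 26754)) = 1/(96718 + 26646) = 1/123364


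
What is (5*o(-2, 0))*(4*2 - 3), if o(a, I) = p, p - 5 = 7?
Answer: 300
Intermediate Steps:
p = 12 (p = 5 + 7 = 12)
o(a, I) = 12
(5*o(-2, 0))*(4*2 - 3) = (5*12)*(4*2 - 3) = 60*(8 - 3) = 60*5 = 300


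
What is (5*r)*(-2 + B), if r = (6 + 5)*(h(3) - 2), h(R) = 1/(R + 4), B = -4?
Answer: 4290/7 ≈ 612.86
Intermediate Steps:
h(R) = 1/(4 + R)
r = -143/7 (r = (6 + 5)*(1/(4 + 3) - 2) = 11*(1/7 - 2) = 11*(⅐ - 2) = 11*(-13/7) = -143/7 ≈ -20.429)
(5*r)*(-2 + B) = (5*(-143/7))*(-2 - 4) = -715/7*(-6) = 4290/7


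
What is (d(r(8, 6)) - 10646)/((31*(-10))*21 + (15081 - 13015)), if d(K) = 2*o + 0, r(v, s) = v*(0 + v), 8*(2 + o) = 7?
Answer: 42593/17776 ≈ 2.3961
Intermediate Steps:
o = -9/8 (o = -2 + (⅛)*7 = -2 + 7/8 = -9/8 ≈ -1.1250)
r(v, s) = v² (r(v, s) = v*v = v²)
d(K) = -9/4 (d(K) = 2*(-9/8) + 0 = -9/4 + 0 = -9/4)
(d(r(8, 6)) - 10646)/((31*(-10))*21 + (15081 - 13015)) = (-9/4 - 10646)/((31*(-10))*21 + (15081 - 13015)) = -42593/(4*(-310*21 + 2066)) = -42593/(4*(-6510 + 2066)) = -42593/4/(-4444) = -42593/4*(-1/4444) = 42593/17776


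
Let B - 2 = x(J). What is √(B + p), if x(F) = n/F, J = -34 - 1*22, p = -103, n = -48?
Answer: I*√4907/7 ≈ 10.007*I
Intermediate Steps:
J = -56 (J = -34 - 22 = -56)
x(F) = -48/F
B = 20/7 (B = 2 - 48/(-56) = 2 - 48*(-1/56) = 2 + 6/7 = 20/7 ≈ 2.8571)
√(B + p) = √(20/7 - 103) = √(-701/7) = I*√4907/7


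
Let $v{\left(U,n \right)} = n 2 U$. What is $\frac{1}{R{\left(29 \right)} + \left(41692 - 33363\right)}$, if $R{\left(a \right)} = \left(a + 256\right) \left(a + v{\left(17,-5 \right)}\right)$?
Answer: $- \frac{1}{31856} \approx -3.1391 \cdot 10^{-5}$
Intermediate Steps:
$v{\left(U,n \right)} = 2 U n$ ($v{\left(U,n \right)} = 2 n U = 2 U n$)
$R{\left(a \right)} = \left(-170 + a\right) \left(256 + a\right)$ ($R{\left(a \right)} = \left(a + 256\right) \left(a + 2 \cdot 17 \left(-5\right)\right) = \left(256 + a\right) \left(a - 170\right) = \left(256 + a\right) \left(-170 + a\right) = \left(-170 + a\right) \left(256 + a\right)$)
$\frac{1}{R{\left(29 \right)} + \left(41692 - 33363\right)} = \frac{1}{\left(-43520 + 29^{2} + 86 \cdot 29\right) + \left(41692 - 33363\right)} = \frac{1}{\left(-43520 + 841 + 2494\right) + 8329} = \frac{1}{-40185 + 8329} = \frac{1}{-31856} = - \frac{1}{31856}$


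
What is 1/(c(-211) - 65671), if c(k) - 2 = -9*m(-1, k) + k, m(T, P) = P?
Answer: -1/63981 ≈ -1.5630e-5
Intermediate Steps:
c(k) = 2 - 8*k (c(k) = 2 + (-9*k + k) = 2 - 8*k)
1/(c(-211) - 65671) = 1/((2 - 8*(-211)) - 65671) = 1/((2 + 1688) - 65671) = 1/(1690 - 65671) = 1/(-63981) = -1/63981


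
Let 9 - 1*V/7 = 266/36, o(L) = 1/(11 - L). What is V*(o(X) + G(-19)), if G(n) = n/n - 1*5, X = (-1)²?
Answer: -2639/60 ≈ -43.983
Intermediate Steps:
X = 1
G(n) = -4 (G(n) = 1 - 5 = -4)
V = 203/18 (V = 63 - 1862/36 = 63 - 7*133/18 = 63 - 931/18 = 203/18 ≈ 11.278)
V*(o(X) + G(-19)) = 203*(-1/(-11 + 1) - 4)/18 = 203*(-1/(-10) - 4)/18 = 203*(-1*(-⅒) - 4)/18 = 203*(⅒ - 4)/18 = (203/18)*(-39/10) = -2639/60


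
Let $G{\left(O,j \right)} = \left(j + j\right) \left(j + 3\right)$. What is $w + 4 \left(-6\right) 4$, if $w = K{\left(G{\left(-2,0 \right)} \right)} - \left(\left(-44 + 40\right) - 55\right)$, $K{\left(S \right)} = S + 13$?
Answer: $-24$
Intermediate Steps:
$G{\left(O,j \right)} = 2 j \left(3 + j\right)$
$K{\left(S \right)} = 13 + S$
$w = 72$ ($w = \left(13 + 2 \cdot 0 \left(3 + 0\right)\right) - \left(\left(-44 + 40\right) - 55\right) = \left(13 + 2 \cdot 0 \cdot 3\right) - \left(-4 - 55\right) = \left(13 + 0\right) - -59 = 13 + 59 = 72$)
$w + 4 \left(-6\right) 4 = 72 + 4 \left(-6\right) 4 = 72 - 96 = -24$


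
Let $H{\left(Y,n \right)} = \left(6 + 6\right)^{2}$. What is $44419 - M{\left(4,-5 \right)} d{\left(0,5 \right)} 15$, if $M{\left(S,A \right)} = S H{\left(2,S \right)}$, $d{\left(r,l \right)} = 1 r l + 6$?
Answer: $-7421$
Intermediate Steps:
$d{\left(r,l \right)} = 6 + l r$ ($d{\left(r,l \right)} = r l + 6 = l r + 6 = 6 + l r$)
$H{\left(Y,n \right)} = 144$ ($H{\left(Y,n \right)} = 12^{2} = 144$)
$M{\left(S,A \right)} = 144 S$ ($M{\left(S,A \right)} = S 144 = 144 S$)
$44419 - M{\left(4,-5 \right)} d{\left(0,5 \right)} 15 = 44419 - 144 \cdot 4 \left(6 + 5 \cdot 0\right) 15 = 44419 - 576 \left(6 + 0\right) 15 = 44419 - 576 \cdot 6 \cdot 15 = 44419 - 3456 \cdot 15 = 44419 - 51840 = -7421$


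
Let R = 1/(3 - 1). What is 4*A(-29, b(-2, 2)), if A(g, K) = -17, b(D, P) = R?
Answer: -68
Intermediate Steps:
R = ½ (R = 1/2 = ½ ≈ 0.50000)
b(D, P) = ½
4*A(-29, b(-2, 2)) = 4*(-17) = -68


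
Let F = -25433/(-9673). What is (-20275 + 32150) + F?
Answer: 114892308/9673 ≈ 11878.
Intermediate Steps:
F = 25433/9673 (F = -25433*(-1/9673) = 25433/9673 ≈ 2.6293)
(-20275 + 32150) + F = (-20275 + 32150) + 25433/9673 = 11875 + 25433/9673 = 114892308/9673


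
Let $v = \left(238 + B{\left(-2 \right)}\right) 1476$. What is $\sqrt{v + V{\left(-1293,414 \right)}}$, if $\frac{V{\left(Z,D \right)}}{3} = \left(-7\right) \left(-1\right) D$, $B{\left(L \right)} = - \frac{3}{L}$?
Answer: $6 \sqrt{10061} \approx 601.83$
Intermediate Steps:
$V{\left(Z,D \right)} = 21 D$ ($V{\left(Z,D \right)} = 3 \left(-7\right) \left(-1\right) D = 3 \cdot 7 D = 21 D$)
$v = 353502$ ($v = \left(238 - \frac{3}{-2}\right) 1476 = \left(238 - - \frac{3}{2}\right) 1476 = \left(238 + \frac{3}{2}\right) 1476 = \frac{479}{2} \cdot 1476 = 353502$)
$\sqrt{v + V{\left(-1293,414 \right)}} = \sqrt{353502 + 21 \cdot 414} = \sqrt{353502 + 8694} = \sqrt{362196} = 6 \sqrt{10061}$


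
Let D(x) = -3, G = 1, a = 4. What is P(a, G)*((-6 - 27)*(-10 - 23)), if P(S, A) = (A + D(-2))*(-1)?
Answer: 2178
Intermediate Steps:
P(S, A) = 3 - A (P(S, A) = (A - 3)*(-1) = (-3 + A)*(-1) = 3 - A)
P(a, G)*((-6 - 27)*(-10 - 23)) = (3 - 1*1)*((-6 - 27)*(-10 - 23)) = (3 - 1)*(-33*(-33)) = 2*1089 = 2178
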